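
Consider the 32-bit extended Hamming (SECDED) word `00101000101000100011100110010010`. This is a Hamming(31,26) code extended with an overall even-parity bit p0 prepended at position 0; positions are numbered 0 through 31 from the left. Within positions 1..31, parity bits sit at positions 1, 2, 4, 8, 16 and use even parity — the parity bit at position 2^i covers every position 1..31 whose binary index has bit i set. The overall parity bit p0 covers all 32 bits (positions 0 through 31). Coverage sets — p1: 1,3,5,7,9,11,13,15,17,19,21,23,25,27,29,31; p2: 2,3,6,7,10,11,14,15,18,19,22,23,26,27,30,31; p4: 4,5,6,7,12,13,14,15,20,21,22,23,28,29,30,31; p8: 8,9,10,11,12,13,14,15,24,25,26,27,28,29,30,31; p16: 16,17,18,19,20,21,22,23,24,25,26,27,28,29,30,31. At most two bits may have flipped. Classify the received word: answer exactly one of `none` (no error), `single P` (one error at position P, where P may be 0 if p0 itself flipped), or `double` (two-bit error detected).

double

s1: b1⊕b3⊕b5⊕b7⊕b9⊕b11⊕b13⊕b15⊕b17⊕b19⊕b21⊕b23⊕b25⊕b27⊕b29⊕b31 = 0⊕0⊕0⊕0⊕0⊕0⊕0⊕0⊕0⊕1⊕0⊕1⊕0⊕1⊕0⊕0 = 1
s2: b2⊕b3⊕b6⊕b7⊕b10⊕b11⊕b14⊕b15⊕b18⊕b19⊕b22⊕b23⊕b26⊕b27⊕b30⊕b31 = 1⊕0⊕0⊕0⊕1⊕0⊕1⊕0⊕1⊕1⊕0⊕1⊕0⊕1⊕1⊕0 = 0
s4: b4⊕b5⊕b6⊕b7⊕b12⊕b13⊕b14⊕b15⊕b20⊕b21⊕b22⊕b23⊕b28⊕b29⊕b30⊕b31 = 1⊕0⊕0⊕0⊕0⊕0⊕1⊕0⊕1⊕0⊕0⊕1⊕0⊕0⊕1⊕0 = 1
s8: b8⊕b9⊕b10⊕b11⊕b12⊕b13⊕b14⊕b15⊕b24⊕b25⊕b26⊕b27⊕b28⊕b29⊕b30⊕b31 = 1⊕0⊕1⊕0⊕0⊕0⊕1⊕0⊕1⊕0⊕0⊕1⊕0⊕0⊕1⊕0 = 0
s16: b16⊕b17⊕b18⊕b19⊕b20⊕b21⊕b22⊕b23⊕b24⊕b25⊕b26⊕b27⊕b28⊕b29⊕b30⊕b31 = 0⊕0⊕1⊕1⊕1⊕0⊕0⊕1⊕1⊕0⊕0⊕1⊕0⊕0⊕1⊕0 = 1
Syndrome (s16...s1) = 10101 → position 21.
Overall parity (XOR of all 32 bits, including p0): 0⊕0⊕1⊕0⊕1⊕0⊕0⊕0⊕1⊕0⊕1⊕0⊕0⊕0⊕1⊕0⊕0⊕0⊕1⊕1⊕1⊕0⊕0⊕1⊕1⊕0⊕0⊕1⊕0⊕0⊕1⊕0 = 0
Overall=0, syndrome position=21 → double-bit error detected (uncorrectable).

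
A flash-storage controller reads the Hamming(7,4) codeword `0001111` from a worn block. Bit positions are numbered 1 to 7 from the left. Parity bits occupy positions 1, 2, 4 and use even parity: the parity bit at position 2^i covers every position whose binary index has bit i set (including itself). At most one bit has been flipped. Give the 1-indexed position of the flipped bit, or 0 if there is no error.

0

s1: b1⊕b3⊕b5⊕b7 = 0⊕0⊕1⊕1 = 0
s2: b2⊕b3⊕b6⊕b7 = 0⊕0⊕1⊕1 = 0
s4: b4⊕b5⊕b6⊕b7 = 1⊕1⊕1⊕1 = 0
Syndrome (s4...s1) = 000 → position 0 (no error).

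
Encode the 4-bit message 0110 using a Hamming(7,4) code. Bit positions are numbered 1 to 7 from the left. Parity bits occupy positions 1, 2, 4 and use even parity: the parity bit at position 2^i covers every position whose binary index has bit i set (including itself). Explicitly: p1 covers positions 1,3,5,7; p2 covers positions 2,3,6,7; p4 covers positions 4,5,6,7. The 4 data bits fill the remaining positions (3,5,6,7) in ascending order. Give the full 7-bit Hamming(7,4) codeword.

Place data bits at non-power-of-two positions: b3=0, b5=1, b6=1, b7=0.
p1 = XOR of data positions {3,5,7} = 0⊕1⊕0 = 1
p2 = XOR of data positions {3,6,7} = 0⊕1⊕0 = 1
p4 = XOR of data positions {5,6,7} = 1⊕1⊕0 = 0
Codeword b1..b7 = 1100110

1100110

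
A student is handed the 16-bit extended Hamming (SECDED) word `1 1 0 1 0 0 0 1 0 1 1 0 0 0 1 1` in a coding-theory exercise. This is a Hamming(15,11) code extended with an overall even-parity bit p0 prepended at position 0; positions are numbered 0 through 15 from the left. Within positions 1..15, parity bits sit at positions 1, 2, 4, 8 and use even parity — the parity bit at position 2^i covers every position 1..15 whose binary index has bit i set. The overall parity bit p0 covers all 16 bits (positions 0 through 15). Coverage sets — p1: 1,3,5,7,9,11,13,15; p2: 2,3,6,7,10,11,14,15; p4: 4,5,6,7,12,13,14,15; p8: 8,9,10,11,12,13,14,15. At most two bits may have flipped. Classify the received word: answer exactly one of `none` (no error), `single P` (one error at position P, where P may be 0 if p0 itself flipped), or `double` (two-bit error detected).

double

s1: b1⊕b3⊕b5⊕b7⊕b9⊕b11⊕b13⊕b15 = 1⊕1⊕0⊕1⊕1⊕0⊕0⊕1 = 1
s2: b2⊕b3⊕b6⊕b7⊕b10⊕b11⊕b14⊕b15 = 0⊕1⊕0⊕1⊕1⊕0⊕1⊕1 = 1
s4: b4⊕b5⊕b6⊕b7⊕b12⊕b13⊕b14⊕b15 = 0⊕0⊕0⊕1⊕0⊕0⊕1⊕1 = 1
s8: b8⊕b9⊕b10⊕b11⊕b12⊕b13⊕b14⊕b15 = 0⊕1⊕1⊕0⊕0⊕0⊕1⊕1 = 0
Syndrome (s8...s1) = 0111 → position 7.
Overall parity (XOR of all 16 bits, including p0): 1⊕1⊕0⊕1⊕0⊕0⊕0⊕1⊕0⊕1⊕1⊕0⊕0⊕0⊕1⊕1 = 0
Overall=0, syndrome position=7 → double-bit error detected (uncorrectable).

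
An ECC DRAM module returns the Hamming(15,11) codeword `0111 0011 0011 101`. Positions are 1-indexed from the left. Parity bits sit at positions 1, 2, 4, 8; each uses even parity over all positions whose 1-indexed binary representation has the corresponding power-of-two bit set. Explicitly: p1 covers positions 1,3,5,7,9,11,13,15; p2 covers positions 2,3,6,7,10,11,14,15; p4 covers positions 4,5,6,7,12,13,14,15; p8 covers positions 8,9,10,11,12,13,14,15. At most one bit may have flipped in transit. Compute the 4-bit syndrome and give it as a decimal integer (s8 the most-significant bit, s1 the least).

s1: b1⊕b3⊕b5⊕b7⊕b9⊕b11⊕b13⊕b15 = 0⊕1⊕0⊕1⊕0⊕1⊕1⊕1 = 1
s2: b2⊕b3⊕b6⊕b7⊕b10⊕b11⊕b14⊕b15 = 1⊕1⊕0⊕1⊕0⊕1⊕0⊕1 = 1
s4: b4⊕b5⊕b6⊕b7⊕b12⊕b13⊕b14⊕b15 = 1⊕0⊕0⊕1⊕1⊕1⊕0⊕1 = 1
s8: b8⊕b9⊕b10⊕b11⊕b12⊕b13⊕b14⊕b15 = 1⊕0⊕0⊕1⊕1⊕1⊕0⊕1 = 1
Syndrome (s8...s1) = 1111 → position 15.

15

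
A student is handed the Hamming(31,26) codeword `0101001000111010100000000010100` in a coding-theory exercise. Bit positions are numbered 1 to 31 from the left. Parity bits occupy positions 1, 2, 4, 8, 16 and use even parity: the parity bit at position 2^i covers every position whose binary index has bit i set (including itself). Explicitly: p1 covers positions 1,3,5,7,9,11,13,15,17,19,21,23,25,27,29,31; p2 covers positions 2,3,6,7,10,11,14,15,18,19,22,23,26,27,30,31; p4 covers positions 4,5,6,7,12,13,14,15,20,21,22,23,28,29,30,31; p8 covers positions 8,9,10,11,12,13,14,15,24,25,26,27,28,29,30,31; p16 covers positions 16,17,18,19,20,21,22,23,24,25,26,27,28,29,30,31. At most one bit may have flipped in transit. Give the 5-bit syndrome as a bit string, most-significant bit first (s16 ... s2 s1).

s1: b1⊕b3⊕b5⊕b7⊕b9⊕b11⊕b13⊕b15⊕b17⊕b19⊕b21⊕b23⊕b25⊕b27⊕b29⊕b31 = 0⊕0⊕0⊕1⊕0⊕1⊕1⊕1⊕1⊕0⊕0⊕0⊕0⊕1⊕1⊕0 = 1
s2: b2⊕b3⊕b6⊕b7⊕b10⊕b11⊕b14⊕b15⊕b18⊕b19⊕b22⊕b23⊕b26⊕b27⊕b30⊕b31 = 1⊕0⊕0⊕1⊕0⊕1⊕0⊕1⊕0⊕0⊕0⊕0⊕0⊕1⊕0⊕0 = 1
s4: b4⊕b5⊕b6⊕b7⊕b12⊕b13⊕b14⊕b15⊕b20⊕b21⊕b22⊕b23⊕b28⊕b29⊕b30⊕b31 = 1⊕0⊕0⊕1⊕1⊕1⊕0⊕1⊕0⊕0⊕0⊕0⊕0⊕1⊕0⊕0 = 0
s8: b8⊕b9⊕b10⊕b11⊕b12⊕b13⊕b14⊕b15⊕b24⊕b25⊕b26⊕b27⊕b28⊕b29⊕b30⊕b31 = 0⊕0⊕0⊕1⊕1⊕1⊕0⊕1⊕0⊕0⊕0⊕1⊕0⊕1⊕0⊕0 = 0
s16: b16⊕b17⊕b18⊕b19⊕b20⊕b21⊕b22⊕b23⊕b24⊕b25⊕b26⊕b27⊕b28⊕b29⊕b30⊕b31 = 0⊕1⊕0⊕0⊕0⊕0⊕0⊕0⊕0⊕0⊕0⊕1⊕0⊕1⊕0⊕0 = 1
Syndrome (s16...s1) = 10011 → position 19.

10011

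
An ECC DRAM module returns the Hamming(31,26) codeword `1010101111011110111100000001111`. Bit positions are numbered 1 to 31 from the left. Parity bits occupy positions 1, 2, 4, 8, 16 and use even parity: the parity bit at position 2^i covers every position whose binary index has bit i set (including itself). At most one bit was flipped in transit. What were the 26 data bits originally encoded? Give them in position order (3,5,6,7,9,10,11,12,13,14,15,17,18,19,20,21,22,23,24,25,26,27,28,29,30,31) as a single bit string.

11011101110111100000001111

s1: b1⊕b3⊕b5⊕b7⊕b9⊕b11⊕b13⊕b15⊕b17⊕b19⊕b21⊕b23⊕b25⊕b27⊕b29⊕b31 = 1⊕1⊕1⊕1⊕1⊕0⊕1⊕1⊕1⊕1⊕0⊕0⊕0⊕0⊕1⊕1 = 1
s2: b2⊕b3⊕b6⊕b7⊕b10⊕b11⊕b14⊕b15⊕b18⊕b19⊕b22⊕b23⊕b26⊕b27⊕b30⊕b31 = 0⊕1⊕0⊕1⊕1⊕0⊕1⊕1⊕1⊕1⊕0⊕0⊕0⊕0⊕1⊕1 = 1
s4: b4⊕b5⊕b6⊕b7⊕b12⊕b13⊕b14⊕b15⊕b20⊕b21⊕b22⊕b23⊕b28⊕b29⊕b30⊕b31 = 0⊕1⊕0⊕1⊕1⊕1⊕1⊕1⊕1⊕0⊕0⊕0⊕1⊕1⊕1⊕1 = 1
s8: b8⊕b9⊕b10⊕b11⊕b12⊕b13⊕b14⊕b15⊕b24⊕b25⊕b26⊕b27⊕b28⊕b29⊕b30⊕b31 = 1⊕1⊕1⊕0⊕1⊕1⊕1⊕1⊕0⊕0⊕0⊕0⊕1⊕1⊕1⊕1 = 1
s16: b16⊕b17⊕b18⊕b19⊕b20⊕b21⊕b22⊕b23⊕b24⊕b25⊕b26⊕b27⊕b28⊕b29⊕b30⊕b31 = 0⊕1⊕1⊕1⊕1⊕0⊕0⊕0⊕0⊕0⊕0⊕0⊕1⊕1⊕1⊕1 = 0
Syndrome (s16...s1) = 01111 → position 15.
Flip bit 15: corrected codeword = 1010101111011100111100000001111
Data bits at positions 3,5,6,7,9,10,11,12,13,14,15,17,18,19,20,21,22,23,24,25,26,27,28,29,30,31: 11011101110111100000001111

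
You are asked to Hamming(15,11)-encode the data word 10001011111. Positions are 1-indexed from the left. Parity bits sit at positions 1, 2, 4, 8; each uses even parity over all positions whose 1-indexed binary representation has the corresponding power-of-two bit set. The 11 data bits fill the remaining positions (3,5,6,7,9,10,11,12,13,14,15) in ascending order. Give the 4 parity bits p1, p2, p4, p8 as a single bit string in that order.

Place data bits at non-power-of-two positions: b3=1, b5=0, b6=0, b7=0, b9=1, b10=0, b11=1, b12=1, b13=1, b14=1, b15=1.
p1 = XOR of data positions {3,5,7,9,11,13,15} = 1⊕0⊕0⊕1⊕1⊕1⊕1 = 1
p2 = XOR of data positions {3,6,7,10,11,14,15} = 1⊕0⊕0⊕0⊕1⊕1⊕1 = 0
p4 = XOR of data positions {5,6,7,12,13,14,15} = 0⊕0⊕0⊕1⊕1⊕1⊕1 = 0
p8 = XOR of data positions {9,10,11,12,13,14,15} = 1⊕0⊕1⊕1⊕1⊕1⊕1 = 0
Parity bits p1,p2,p4,p8 = 1000

1000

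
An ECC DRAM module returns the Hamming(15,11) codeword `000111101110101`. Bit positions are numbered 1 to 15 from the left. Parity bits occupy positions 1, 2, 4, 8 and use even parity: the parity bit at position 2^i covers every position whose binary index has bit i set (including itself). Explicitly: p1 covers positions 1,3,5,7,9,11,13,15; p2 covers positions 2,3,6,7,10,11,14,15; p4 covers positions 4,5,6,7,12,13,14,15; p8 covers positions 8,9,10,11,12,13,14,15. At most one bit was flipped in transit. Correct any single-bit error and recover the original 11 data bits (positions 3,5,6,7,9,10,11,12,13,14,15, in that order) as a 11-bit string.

s1: b1⊕b3⊕b5⊕b7⊕b9⊕b11⊕b13⊕b15 = 0⊕0⊕1⊕1⊕1⊕1⊕1⊕1 = 0
s2: b2⊕b3⊕b6⊕b7⊕b10⊕b11⊕b14⊕b15 = 0⊕0⊕1⊕1⊕1⊕1⊕0⊕1 = 1
s4: b4⊕b5⊕b6⊕b7⊕b12⊕b13⊕b14⊕b15 = 1⊕1⊕1⊕1⊕0⊕1⊕0⊕1 = 0
s8: b8⊕b9⊕b10⊕b11⊕b12⊕b13⊕b14⊕b15 = 0⊕1⊕1⊕1⊕0⊕1⊕0⊕1 = 1
Syndrome (s8...s1) = 1010 → position 10.
Flip bit 10: corrected codeword = 000111101010101
Data bits at positions 3,5,6,7,9,10,11,12,13,14,15: 01111010101

01111010101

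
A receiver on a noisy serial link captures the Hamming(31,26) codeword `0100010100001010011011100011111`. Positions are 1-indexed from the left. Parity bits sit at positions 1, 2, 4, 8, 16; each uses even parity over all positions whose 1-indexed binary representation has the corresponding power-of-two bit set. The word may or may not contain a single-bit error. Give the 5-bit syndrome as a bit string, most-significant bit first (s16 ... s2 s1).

s1: b1⊕b3⊕b5⊕b7⊕b9⊕b11⊕b13⊕b15⊕b17⊕b19⊕b21⊕b23⊕b25⊕b27⊕b29⊕b31 = 0⊕0⊕0⊕0⊕0⊕0⊕1⊕1⊕0⊕1⊕1⊕1⊕0⊕1⊕1⊕1 = 0
s2: b2⊕b3⊕b6⊕b7⊕b10⊕b11⊕b14⊕b15⊕b18⊕b19⊕b22⊕b23⊕b26⊕b27⊕b30⊕b31 = 1⊕0⊕1⊕0⊕0⊕0⊕0⊕1⊕1⊕1⊕1⊕1⊕0⊕1⊕1⊕1 = 0
s4: b4⊕b5⊕b6⊕b7⊕b12⊕b13⊕b14⊕b15⊕b20⊕b21⊕b22⊕b23⊕b28⊕b29⊕b30⊕b31 = 0⊕0⊕1⊕0⊕0⊕1⊕0⊕1⊕0⊕1⊕1⊕1⊕1⊕1⊕1⊕1 = 0
s8: b8⊕b9⊕b10⊕b11⊕b12⊕b13⊕b14⊕b15⊕b24⊕b25⊕b26⊕b27⊕b28⊕b29⊕b30⊕b31 = 1⊕0⊕0⊕0⊕0⊕1⊕0⊕1⊕0⊕0⊕0⊕1⊕1⊕1⊕1⊕1 = 0
s16: b16⊕b17⊕b18⊕b19⊕b20⊕b21⊕b22⊕b23⊕b24⊕b25⊕b26⊕b27⊕b28⊕b29⊕b30⊕b31 = 0⊕0⊕1⊕1⊕0⊕1⊕1⊕1⊕0⊕0⊕0⊕1⊕1⊕1⊕1⊕1 = 0
Syndrome (s16...s1) = 00000 → position 0 (no error).

00000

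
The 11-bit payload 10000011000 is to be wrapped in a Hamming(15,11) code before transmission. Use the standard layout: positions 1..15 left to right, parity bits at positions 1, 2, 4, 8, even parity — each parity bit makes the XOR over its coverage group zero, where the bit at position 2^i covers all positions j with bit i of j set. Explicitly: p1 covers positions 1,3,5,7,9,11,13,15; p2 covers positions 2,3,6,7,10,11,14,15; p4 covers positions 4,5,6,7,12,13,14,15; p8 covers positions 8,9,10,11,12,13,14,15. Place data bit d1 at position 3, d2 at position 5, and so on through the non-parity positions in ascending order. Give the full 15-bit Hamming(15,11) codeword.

Place data bits at non-power-of-two positions: b3=1, b5=0, b6=0, b7=0, b9=0, b10=0, b11=1, b12=1, b13=0, b14=0, b15=0.
p1 = XOR of data positions {3,5,7,9,11,13,15} = 1⊕0⊕0⊕0⊕1⊕0⊕0 = 0
p2 = XOR of data positions {3,6,7,10,11,14,15} = 1⊕0⊕0⊕0⊕1⊕0⊕0 = 0
p4 = XOR of data positions {5,6,7,12,13,14,15} = 0⊕0⊕0⊕1⊕0⊕0⊕0 = 1
p8 = XOR of data positions {9,10,11,12,13,14,15} = 0⊕0⊕1⊕1⊕0⊕0⊕0 = 0
Codeword b1..b15 = 001100000011000

001100000011000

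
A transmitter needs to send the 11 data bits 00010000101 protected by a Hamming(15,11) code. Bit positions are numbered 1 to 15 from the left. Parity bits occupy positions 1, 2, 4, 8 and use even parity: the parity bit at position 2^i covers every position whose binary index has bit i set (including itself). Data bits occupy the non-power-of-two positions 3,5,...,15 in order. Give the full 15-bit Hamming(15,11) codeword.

100100100000101

Place data bits at non-power-of-two positions: b3=0, b5=0, b6=0, b7=1, b9=0, b10=0, b11=0, b12=0, b13=1, b14=0, b15=1.
p1 = XOR of data positions {3,5,7,9,11,13,15} = 0⊕0⊕1⊕0⊕0⊕1⊕1 = 1
p2 = XOR of data positions {3,6,7,10,11,14,15} = 0⊕0⊕1⊕0⊕0⊕0⊕1 = 0
p4 = XOR of data positions {5,6,7,12,13,14,15} = 0⊕0⊕1⊕0⊕1⊕0⊕1 = 1
p8 = XOR of data positions {9,10,11,12,13,14,15} = 0⊕0⊕0⊕0⊕1⊕0⊕1 = 0
Codeword b1..b15 = 100100100000101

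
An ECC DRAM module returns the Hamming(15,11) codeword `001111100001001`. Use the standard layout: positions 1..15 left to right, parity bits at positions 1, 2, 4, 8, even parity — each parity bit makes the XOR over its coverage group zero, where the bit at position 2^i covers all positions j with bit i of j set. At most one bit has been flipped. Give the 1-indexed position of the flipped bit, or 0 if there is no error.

0

s1: b1⊕b3⊕b5⊕b7⊕b9⊕b11⊕b13⊕b15 = 0⊕1⊕1⊕1⊕0⊕0⊕0⊕1 = 0
s2: b2⊕b3⊕b6⊕b7⊕b10⊕b11⊕b14⊕b15 = 0⊕1⊕1⊕1⊕0⊕0⊕0⊕1 = 0
s4: b4⊕b5⊕b6⊕b7⊕b12⊕b13⊕b14⊕b15 = 1⊕1⊕1⊕1⊕1⊕0⊕0⊕1 = 0
s8: b8⊕b9⊕b10⊕b11⊕b12⊕b13⊕b14⊕b15 = 0⊕0⊕0⊕0⊕1⊕0⊕0⊕1 = 0
Syndrome (s8...s1) = 0000 → position 0 (no error).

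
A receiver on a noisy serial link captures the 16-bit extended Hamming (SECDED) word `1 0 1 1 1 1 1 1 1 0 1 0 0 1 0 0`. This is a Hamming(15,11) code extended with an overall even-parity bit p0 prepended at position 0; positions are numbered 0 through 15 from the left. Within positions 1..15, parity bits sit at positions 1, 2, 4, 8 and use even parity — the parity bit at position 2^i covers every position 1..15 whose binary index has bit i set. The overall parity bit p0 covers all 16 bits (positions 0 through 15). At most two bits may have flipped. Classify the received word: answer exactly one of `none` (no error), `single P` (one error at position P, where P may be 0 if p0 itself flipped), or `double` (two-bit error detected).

double

s1: b1⊕b3⊕b5⊕b7⊕b9⊕b11⊕b13⊕b15 = 0⊕1⊕1⊕1⊕0⊕0⊕1⊕0 = 0
s2: b2⊕b3⊕b6⊕b7⊕b10⊕b11⊕b14⊕b15 = 1⊕1⊕1⊕1⊕1⊕0⊕0⊕0 = 1
s4: b4⊕b5⊕b6⊕b7⊕b12⊕b13⊕b14⊕b15 = 1⊕1⊕1⊕1⊕0⊕1⊕0⊕0 = 1
s8: b8⊕b9⊕b10⊕b11⊕b12⊕b13⊕b14⊕b15 = 1⊕0⊕1⊕0⊕0⊕1⊕0⊕0 = 1
Syndrome (s8...s1) = 1110 → position 14.
Overall parity (XOR of all 16 bits, including p0): 1⊕0⊕1⊕1⊕1⊕1⊕1⊕1⊕1⊕0⊕1⊕0⊕0⊕1⊕0⊕0 = 0
Overall=0, syndrome position=14 → double-bit error detected (uncorrectable).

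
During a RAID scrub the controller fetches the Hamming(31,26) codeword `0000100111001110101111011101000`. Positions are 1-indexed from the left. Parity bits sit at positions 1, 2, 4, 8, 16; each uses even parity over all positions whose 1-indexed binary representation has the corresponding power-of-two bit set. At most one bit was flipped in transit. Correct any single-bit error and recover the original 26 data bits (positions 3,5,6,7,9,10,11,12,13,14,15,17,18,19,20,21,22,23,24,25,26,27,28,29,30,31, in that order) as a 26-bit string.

s1: b1⊕b3⊕b5⊕b7⊕b9⊕b11⊕b13⊕b15⊕b17⊕b19⊕b21⊕b23⊕b25⊕b27⊕b29⊕b31 = 0⊕0⊕1⊕0⊕1⊕0⊕1⊕1⊕1⊕1⊕1⊕0⊕1⊕0⊕0⊕0 = 0
s2: b2⊕b3⊕b6⊕b7⊕b10⊕b11⊕b14⊕b15⊕b18⊕b19⊕b22⊕b23⊕b26⊕b27⊕b30⊕b31 = 0⊕0⊕0⊕0⊕1⊕0⊕1⊕1⊕0⊕1⊕1⊕0⊕1⊕0⊕0⊕0 = 0
s4: b4⊕b5⊕b6⊕b7⊕b12⊕b13⊕b14⊕b15⊕b20⊕b21⊕b22⊕b23⊕b28⊕b29⊕b30⊕b31 = 0⊕1⊕0⊕0⊕0⊕1⊕1⊕1⊕1⊕1⊕1⊕0⊕1⊕0⊕0⊕0 = 0
s8: b8⊕b9⊕b10⊕b11⊕b12⊕b13⊕b14⊕b15⊕b24⊕b25⊕b26⊕b27⊕b28⊕b29⊕b30⊕b31 = 1⊕1⊕1⊕0⊕0⊕1⊕1⊕1⊕1⊕1⊕1⊕0⊕1⊕0⊕0⊕0 = 0
s16: b16⊕b17⊕b18⊕b19⊕b20⊕b21⊕b22⊕b23⊕b24⊕b25⊕b26⊕b27⊕b28⊕b29⊕b30⊕b31 = 0⊕1⊕0⊕1⊕1⊕1⊕1⊕0⊕1⊕1⊕1⊕0⊕1⊕0⊕0⊕0 = 1
Syndrome (s16...s1) = 10000 → position 16.
Flip bit 16: corrected codeword = 0000100111001111101111011101000
Data bits at positions 3,5,6,7,9,10,11,12,13,14,15,17,18,19,20,21,22,23,24,25,26,27,28,29,30,31: 01001100111101111011101000

01001100111101111011101000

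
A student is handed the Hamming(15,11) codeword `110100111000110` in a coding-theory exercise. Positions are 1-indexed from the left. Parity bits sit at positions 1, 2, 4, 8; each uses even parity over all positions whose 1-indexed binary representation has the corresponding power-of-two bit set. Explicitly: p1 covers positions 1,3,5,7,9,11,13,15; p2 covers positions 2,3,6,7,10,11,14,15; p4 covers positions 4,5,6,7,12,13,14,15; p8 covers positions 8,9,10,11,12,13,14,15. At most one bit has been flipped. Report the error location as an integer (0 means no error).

2

s1: b1⊕b3⊕b5⊕b7⊕b9⊕b11⊕b13⊕b15 = 1⊕0⊕0⊕1⊕1⊕0⊕1⊕0 = 0
s2: b2⊕b3⊕b6⊕b7⊕b10⊕b11⊕b14⊕b15 = 1⊕0⊕0⊕1⊕0⊕0⊕1⊕0 = 1
s4: b4⊕b5⊕b6⊕b7⊕b12⊕b13⊕b14⊕b15 = 1⊕0⊕0⊕1⊕0⊕1⊕1⊕0 = 0
s8: b8⊕b9⊕b10⊕b11⊕b12⊕b13⊕b14⊕b15 = 1⊕1⊕0⊕0⊕0⊕1⊕1⊕0 = 0
Syndrome (s8...s1) = 0010 → position 2.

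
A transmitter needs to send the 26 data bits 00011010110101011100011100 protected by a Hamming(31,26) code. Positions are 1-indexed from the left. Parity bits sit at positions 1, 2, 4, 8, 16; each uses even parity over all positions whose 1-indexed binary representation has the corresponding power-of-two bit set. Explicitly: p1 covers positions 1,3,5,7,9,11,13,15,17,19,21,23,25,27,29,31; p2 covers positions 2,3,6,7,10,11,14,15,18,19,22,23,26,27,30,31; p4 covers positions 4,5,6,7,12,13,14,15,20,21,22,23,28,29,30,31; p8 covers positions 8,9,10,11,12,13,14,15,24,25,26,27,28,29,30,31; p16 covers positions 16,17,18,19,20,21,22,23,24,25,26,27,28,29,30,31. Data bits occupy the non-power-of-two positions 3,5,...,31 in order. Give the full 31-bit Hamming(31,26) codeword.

Place data bits at non-power-of-two positions: b3=0, b5=0, b6=0, b7=1, b9=1, b10=0, b11=1, b12=0, b13=1, b14=1, b15=0, b17=1, b18=0, b19=1, b20=0, b21=1, b22=1, b23=1, b24=0, b25=0, b26=0, b27=1, b28=1, b29=1, b30=0, b31=0.
p1 = XOR of data positions {3,5,7,9,11,13,15,17,19,21,23,25,27,29,31} = 0⊕0⊕1⊕1⊕1⊕1⊕0⊕1⊕1⊕1⊕1⊕0⊕1⊕1⊕0 = 0
p2 = XOR of data positions {3,6,7,10,11,14,15,18,19,22,23,26,27,30,31} = 0⊕0⊕1⊕0⊕1⊕1⊕0⊕0⊕1⊕1⊕1⊕0⊕1⊕0⊕0 = 1
p4 = XOR of data positions {5,6,7,12,13,14,15,20,21,22,23,28,29,30,31} = 0⊕0⊕1⊕0⊕1⊕1⊕0⊕0⊕1⊕1⊕1⊕1⊕1⊕0⊕0 = 0
p8 = XOR of data positions {9,10,11,12,13,14,15,24,25,26,27,28,29,30,31} = 1⊕0⊕1⊕0⊕1⊕1⊕0⊕0⊕0⊕0⊕1⊕1⊕1⊕0⊕0 = 1
p16 = XOR of data positions {17,18,19,20,21,22,23,24,25,26,27,28,29,30,31} = 1⊕0⊕1⊕0⊕1⊕1⊕1⊕0⊕0⊕0⊕1⊕1⊕1⊕0⊕0 = 0
Codeword b1..b31 = 0100001110101100101011100011100

0100001110101100101011100011100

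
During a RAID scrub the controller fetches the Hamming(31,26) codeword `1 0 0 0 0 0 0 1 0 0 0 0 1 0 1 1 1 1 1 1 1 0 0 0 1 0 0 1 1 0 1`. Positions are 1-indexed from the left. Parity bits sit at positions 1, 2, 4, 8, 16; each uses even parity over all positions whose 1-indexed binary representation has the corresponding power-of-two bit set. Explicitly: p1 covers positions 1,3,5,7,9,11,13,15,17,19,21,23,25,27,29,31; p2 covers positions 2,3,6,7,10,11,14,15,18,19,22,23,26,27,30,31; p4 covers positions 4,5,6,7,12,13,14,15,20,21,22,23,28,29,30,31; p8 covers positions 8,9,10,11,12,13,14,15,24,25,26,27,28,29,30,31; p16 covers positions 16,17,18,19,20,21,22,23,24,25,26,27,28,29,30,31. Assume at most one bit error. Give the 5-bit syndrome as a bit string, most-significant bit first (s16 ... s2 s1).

01101

s1: b1⊕b3⊕b5⊕b7⊕b9⊕b11⊕b13⊕b15⊕b17⊕b19⊕b21⊕b23⊕b25⊕b27⊕b29⊕b31 = 1⊕0⊕0⊕0⊕0⊕0⊕1⊕1⊕1⊕1⊕1⊕0⊕1⊕0⊕1⊕1 = 1
s2: b2⊕b3⊕b6⊕b7⊕b10⊕b11⊕b14⊕b15⊕b18⊕b19⊕b22⊕b23⊕b26⊕b27⊕b30⊕b31 = 0⊕0⊕0⊕0⊕0⊕0⊕0⊕1⊕1⊕1⊕0⊕0⊕0⊕0⊕0⊕1 = 0
s4: b4⊕b5⊕b6⊕b7⊕b12⊕b13⊕b14⊕b15⊕b20⊕b21⊕b22⊕b23⊕b28⊕b29⊕b30⊕b31 = 0⊕0⊕0⊕0⊕0⊕1⊕0⊕1⊕1⊕1⊕0⊕0⊕1⊕1⊕0⊕1 = 1
s8: b8⊕b9⊕b10⊕b11⊕b12⊕b13⊕b14⊕b15⊕b24⊕b25⊕b26⊕b27⊕b28⊕b29⊕b30⊕b31 = 1⊕0⊕0⊕0⊕0⊕1⊕0⊕1⊕0⊕1⊕0⊕0⊕1⊕1⊕0⊕1 = 1
s16: b16⊕b17⊕b18⊕b19⊕b20⊕b21⊕b22⊕b23⊕b24⊕b25⊕b26⊕b27⊕b28⊕b29⊕b30⊕b31 = 1⊕1⊕1⊕1⊕1⊕1⊕0⊕0⊕0⊕1⊕0⊕0⊕1⊕1⊕0⊕1 = 0
Syndrome (s16...s1) = 01101 → position 13.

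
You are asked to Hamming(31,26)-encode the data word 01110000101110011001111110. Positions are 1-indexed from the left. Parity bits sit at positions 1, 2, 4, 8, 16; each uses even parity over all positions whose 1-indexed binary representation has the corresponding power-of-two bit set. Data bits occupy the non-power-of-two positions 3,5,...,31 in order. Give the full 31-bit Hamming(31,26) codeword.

Place data bits at non-power-of-two positions: b3=0, b5=1, b6=1, b7=1, b9=0, b10=0, b11=0, b12=0, b13=1, b14=0, b15=1, b17=1, b18=1, b19=0, b20=0, b21=1, b22=1, b23=0, b24=0, b25=1, b26=1, b27=1, b28=1, b29=1, b30=1, b31=0.
p1 = XOR of data positions {3,5,7,9,11,13,15,17,19,21,23,25,27,29,31} = 0⊕1⊕1⊕0⊕0⊕1⊕1⊕1⊕0⊕1⊕0⊕1⊕1⊕1⊕0 = 1
p2 = XOR of data positions {3,6,7,10,11,14,15,18,19,22,23,26,27,30,31} = 0⊕1⊕1⊕0⊕0⊕0⊕1⊕1⊕0⊕1⊕0⊕1⊕1⊕1⊕0 = 0
p4 = XOR of data positions {5,6,7,12,13,14,15,20,21,22,23,28,29,30,31} = 1⊕1⊕1⊕0⊕1⊕0⊕1⊕0⊕1⊕1⊕0⊕1⊕1⊕1⊕0 = 0
p8 = XOR of data positions {9,10,11,12,13,14,15,24,25,26,27,28,29,30,31} = 0⊕0⊕0⊕0⊕1⊕0⊕1⊕0⊕1⊕1⊕1⊕1⊕1⊕1⊕0 = 0
p16 = XOR of data positions {17,18,19,20,21,22,23,24,25,26,27,28,29,30,31} = 1⊕1⊕0⊕0⊕1⊕1⊕0⊕0⊕1⊕1⊕1⊕1⊕1⊕1⊕0 = 0
Codeword b1..b31 = 1000111000001010110011001111110

1000111000001010110011001111110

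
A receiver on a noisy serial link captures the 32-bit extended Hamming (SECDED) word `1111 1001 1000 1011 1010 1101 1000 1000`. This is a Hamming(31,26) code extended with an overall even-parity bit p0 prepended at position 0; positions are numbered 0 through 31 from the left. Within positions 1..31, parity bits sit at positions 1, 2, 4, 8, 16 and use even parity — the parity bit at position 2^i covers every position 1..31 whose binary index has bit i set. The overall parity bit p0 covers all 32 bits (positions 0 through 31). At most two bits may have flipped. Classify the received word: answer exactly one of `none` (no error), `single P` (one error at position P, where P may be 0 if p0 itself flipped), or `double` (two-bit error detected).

single 22

s1: b1⊕b3⊕b5⊕b7⊕b9⊕b11⊕b13⊕b15⊕b17⊕b19⊕b21⊕b23⊕b25⊕b27⊕b29⊕b31 = 1⊕1⊕0⊕1⊕0⊕0⊕0⊕1⊕0⊕0⊕1⊕1⊕0⊕0⊕0⊕0 = 0
s2: b2⊕b3⊕b6⊕b7⊕b10⊕b11⊕b14⊕b15⊕b18⊕b19⊕b22⊕b23⊕b26⊕b27⊕b30⊕b31 = 1⊕1⊕0⊕1⊕0⊕0⊕1⊕1⊕1⊕0⊕0⊕1⊕0⊕0⊕0⊕0 = 1
s4: b4⊕b5⊕b6⊕b7⊕b12⊕b13⊕b14⊕b15⊕b20⊕b21⊕b22⊕b23⊕b28⊕b29⊕b30⊕b31 = 1⊕0⊕0⊕1⊕1⊕0⊕1⊕1⊕1⊕1⊕0⊕1⊕1⊕0⊕0⊕0 = 1
s8: b8⊕b9⊕b10⊕b11⊕b12⊕b13⊕b14⊕b15⊕b24⊕b25⊕b26⊕b27⊕b28⊕b29⊕b30⊕b31 = 1⊕0⊕0⊕0⊕1⊕0⊕1⊕1⊕1⊕0⊕0⊕0⊕1⊕0⊕0⊕0 = 0
s16: b16⊕b17⊕b18⊕b19⊕b20⊕b21⊕b22⊕b23⊕b24⊕b25⊕b26⊕b27⊕b28⊕b29⊕b30⊕b31 = 1⊕0⊕1⊕0⊕1⊕1⊕0⊕1⊕1⊕0⊕0⊕0⊕1⊕0⊕0⊕0 = 1
Syndrome (s16...s1) = 10110 → position 22.
Overall parity (XOR of all 32 bits, including p0): 1⊕1⊕1⊕1⊕1⊕0⊕0⊕1⊕1⊕0⊕0⊕0⊕1⊕0⊕1⊕1⊕1⊕0⊕1⊕0⊕1⊕1⊕0⊕1⊕1⊕0⊕0⊕0⊕1⊕0⊕0⊕0 = 1
Overall=1, syndrome position=22 → single-bit error at position 22.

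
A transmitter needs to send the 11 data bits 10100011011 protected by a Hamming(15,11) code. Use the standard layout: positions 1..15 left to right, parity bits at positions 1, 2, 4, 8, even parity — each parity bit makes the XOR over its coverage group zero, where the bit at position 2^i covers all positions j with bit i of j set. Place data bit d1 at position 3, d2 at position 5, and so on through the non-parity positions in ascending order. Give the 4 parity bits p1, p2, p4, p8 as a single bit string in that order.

1100

Place data bits at non-power-of-two positions: b3=1, b5=0, b6=1, b7=0, b9=0, b10=0, b11=1, b12=1, b13=0, b14=1, b15=1.
p1 = XOR of data positions {3,5,7,9,11,13,15} = 1⊕0⊕0⊕0⊕1⊕0⊕1 = 1
p2 = XOR of data positions {3,6,7,10,11,14,15} = 1⊕1⊕0⊕0⊕1⊕1⊕1 = 1
p4 = XOR of data positions {5,6,7,12,13,14,15} = 0⊕1⊕0⊕1⊕0⊕1⊕1 = 0
p8 = XOR of data positions {9,10,11,12,13,14,15} = 0⊕0⊕1⊕1⊕0⊕1⊕1 = 0
Parity bits p1,p2,p4,p8 = 1100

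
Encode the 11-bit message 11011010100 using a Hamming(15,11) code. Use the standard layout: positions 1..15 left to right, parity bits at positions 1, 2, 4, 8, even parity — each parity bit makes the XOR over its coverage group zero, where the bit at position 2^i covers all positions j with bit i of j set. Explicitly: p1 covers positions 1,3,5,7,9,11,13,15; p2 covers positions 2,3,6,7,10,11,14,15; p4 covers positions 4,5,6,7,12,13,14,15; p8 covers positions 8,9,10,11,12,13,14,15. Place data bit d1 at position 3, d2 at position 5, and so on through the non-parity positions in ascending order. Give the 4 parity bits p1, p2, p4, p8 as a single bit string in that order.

0111

Place data bits at non-power-of-two positions: b3=1, b5=1, b6=0, b7=1, b9=1, b10=0, b11=1, b12=0, b13=1, b14=0, b15=0.
p1 = XOR of data positions {3,5,7,9,11,13,15} = 1⊕1⊕1⊕1⊕1⊕1⊕0 = 0
p2 = XOR of data positions {3,6,7,10,11,14,15} = 1⊕0⊕1⊕0⊕1⊕0⊕0 = 1
p4 = XOR of data positions {5,6,7,12,13,14,15} = 1⊕0⊕1⊕0⊕1⊕0⊕0 = 1
p8 = XOR of data positions {9,10,11,12,13,14,15} = 1⊕0⊕1⊕0⊕1⊕0⊕0 = 1
Parity bits p1,p2,p4,p8 = 0111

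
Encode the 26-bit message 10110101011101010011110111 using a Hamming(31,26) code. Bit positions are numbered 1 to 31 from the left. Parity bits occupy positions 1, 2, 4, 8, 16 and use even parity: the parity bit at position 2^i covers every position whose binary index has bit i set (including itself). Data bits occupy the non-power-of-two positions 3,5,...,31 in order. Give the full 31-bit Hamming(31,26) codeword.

0111011101010110101010011110111

Place data bits at non-power-of-two positions: b3=1, b5=0, b6=1, b7=1, b9=0, b10=1, b11=0, b12=1, b13=0, b14=1, b15=1, b17=1, b18=0, b19=1, b20=0, b21=1, b22=0, b23=0, b24=1, b25=1, b26=1, b27=1, b28=0, b29=1, b30=1, b31=1.
p1 = XOR of data positions {3,5,7,9,11,13,15,17,19,21,23,25,27,29,31} = 1⊕0⊕1⊕0⊕0⊕0⊕1⊕1⊕1⊕1⊕0⊕1⊕1⊕1⊕1 = 0
p2 = XOR of data positions {3,6,7,10,11,14,15,18,19,22,23,26,27,30,31} = 1⊕1⊕1⊕1⊕0⊕1⊕1⊕0⊕1⊕0⊕0⊕1⊕1⊕1⊕1 = 1
p4 = XOR of data positions {5,6,7,12,13,14,15,20,21,22,23,28,29,30,31} = 0⊕1⊕1⊕1⊕0⊕1⊕1⊕0⊕1⊕0⊕0⊕0⊕1⊕1⊕1 = 1
p8 = XOR of data positions {9,10,11,12,13,14,15,24,25,26,27,28,29,30,31} = 0⊕1⊕0⊕1⊕0⊕1⊕1⊕1⊕1⊕1⊕1⊕0⊕1⊕1⊕1 = 1
p16 = XOR of data positions {17,18,19,20,21,22,23,24,25,26,27,28,29,30,31} = 1⊕0⊕1⊕0⊕1⊕0⊕0⊕1⊕1⊕1⊕1⊕0⊕1⊕1⊕1 = 0
Codeword b1..b31 = 0111011101010110101010011110111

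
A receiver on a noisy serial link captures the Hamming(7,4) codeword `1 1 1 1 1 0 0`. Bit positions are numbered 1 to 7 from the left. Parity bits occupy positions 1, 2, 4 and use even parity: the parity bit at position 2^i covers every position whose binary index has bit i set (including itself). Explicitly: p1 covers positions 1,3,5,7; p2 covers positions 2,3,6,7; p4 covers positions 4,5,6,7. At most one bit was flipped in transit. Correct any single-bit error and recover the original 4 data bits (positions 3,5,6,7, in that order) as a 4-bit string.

s1: b1⊕b3⊕b5⊕b7 = 1⊕1⊕1⊕0 = 1
s2: b2⊕b3⊕b6⊕b7 = 1⊕1⊕0⊕0 = 0
s4: b4⊕b5⊕b6⊕b7 = 1⊕1⊕0⊕0 = 0
Syndrome (s4...s1) = 001 → position 1.
Flip bit 1: corrected codeword = 0111100
Data bits at positions 3,5,6,7: 1100

1100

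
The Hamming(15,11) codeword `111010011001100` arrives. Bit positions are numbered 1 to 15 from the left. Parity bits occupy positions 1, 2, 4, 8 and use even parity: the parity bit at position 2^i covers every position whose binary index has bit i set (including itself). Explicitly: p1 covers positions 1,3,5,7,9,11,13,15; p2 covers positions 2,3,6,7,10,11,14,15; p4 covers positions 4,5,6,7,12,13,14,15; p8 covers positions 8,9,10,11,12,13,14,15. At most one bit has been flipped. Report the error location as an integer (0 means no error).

5

s1: b1⊕b3⊕b5⊕b7⊕b9⊕b11⊕b13⊕b15 = 1⊕1⊕1⊕0⊕1⊕0⊕1⊕0 = 1
s2: b2⊕b3⊕b6⊕b7⊕b10⊕b11⊕b14⊕b15 = 1⊕1⊕0⊕0⊕0⊕0⊕0⊕0 = 0
s4: b4⊕b5⊕b6⊕b7⊕b12⊕b13⊕b14⊕b15 = 0⊕1⊕0⊕0⊕1⊕1⊕0⊕0 = 1
s8: b8⊕b9⊕b10⊕b11⊕b12⊕b13⊕b14⊕b15 = 1⊕1⊕0⊕0⊕1⊕1⊕0⊕0 = 0
Syndrome (s8...s1) = 0101 → position 5.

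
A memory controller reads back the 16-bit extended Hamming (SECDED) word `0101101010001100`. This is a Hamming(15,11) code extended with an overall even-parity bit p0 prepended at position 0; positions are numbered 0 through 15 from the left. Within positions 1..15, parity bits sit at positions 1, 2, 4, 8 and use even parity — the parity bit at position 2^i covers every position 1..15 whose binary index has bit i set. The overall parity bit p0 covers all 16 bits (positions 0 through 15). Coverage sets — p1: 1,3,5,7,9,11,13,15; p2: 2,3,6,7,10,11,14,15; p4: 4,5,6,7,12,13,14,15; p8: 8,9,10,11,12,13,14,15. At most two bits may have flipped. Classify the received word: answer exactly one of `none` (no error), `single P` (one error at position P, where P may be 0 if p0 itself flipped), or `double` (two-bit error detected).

single 9

s1: b1⊕b3⊕b5⊕b7⊕b9⊕b11⊕b13⊕b15 = 1⊕1⊕0⊕0⊕0⊕0⊕1⊕0 = 1
s2: b2⊕b3⊕b6⊕b7⊕b10⊕b11⊕b14⊕b15 = 0⊕1⊕1⊕0⊕0⊕0⊕0⊕0 = 0
s4: b4⊕b5⊕b6⊕b7⊕b12⊕b13⊕b14⊕b15 = 1⊕0⊕1⊕0⊕1⊕1⊕0⊕0 = 0
s8: b8⊕b9⊕b10⊕b11⊕b12⊕b13⊕b14⊕b15 = 1⊕0⊕0⊕0⊕1⊕1⊕0⊕0 = 1
Syndrome (s8...s1) = 1001 → position 9.
Overall parity (XOR of all 16 bits, including p0): 0⊕1⊕0⊕1⊕1⊕0⊕1⊕0⊕1⊕0⊕0⊕0⊕1⊕1⊕0⊕0 = 1
Overall=1, syndrome position=9 → single-bit error at position 9.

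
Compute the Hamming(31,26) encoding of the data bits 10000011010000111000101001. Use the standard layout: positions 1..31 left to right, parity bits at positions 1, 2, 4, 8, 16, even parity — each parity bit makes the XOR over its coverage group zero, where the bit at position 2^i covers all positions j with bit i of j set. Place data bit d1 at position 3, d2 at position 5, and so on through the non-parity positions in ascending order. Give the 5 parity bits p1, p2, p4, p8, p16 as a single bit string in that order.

Place data bits at non-power-of-two positions: b3=1, b5=0, b6=0, b7=0, b9=0, b10=0, b11=1, b12=1, b13=0, b14=1, b15=0, b17=0, b18=0, b19=0, b20=1, b21=1, b22=1, b23=0, b24=0, b25=0, b26=1, b27=0, b28=1, b29=0, b30=0, b31=1.
p1 = XOR of data positions {3,5,7,9,11,13,15,17,19,21,23,25,27,29,31} = 1⊕0⊕0⊕0⊕1⊕0⊕0⊕0⊕0⊕1⊕0⊕0⊕0⊕0⊕1 = 0
p2 = XOR of data positions {3,6,7,10,11,14,15,18,19,22,23,26,27,30,31} = 1⊕0⊕0⊕0⊕1⊕1⊕0⊕0⊕0⊕1⊕0⊕1⊕0⊕0⊕1 = 0
p4 = XOR of data positions {5,6,7,12,13,14,15,20,21,22,23,28,29,30,31} = 0⊕0⊕0⊕1⊕0⊕1⊕0⊕1⊕1⊕1⊕0⊕1⊕0⊕0⊕1 = 1
p8 = XOR of data positions {9,10,11,12,13,14,15,24,25,26,27,28,29,30,31} = 0⊕0⊕1⊕1⊕0⊕1⊕0⊕0⊕0⊕1⊕0⊕1⊕0⊕0⊕1 = 0
p16 = XOR of data positions {17,18,19,20,21,22,23,24,25,26,27,28,29,30,31} = 0⊕0⊕0⊕1⊕1⊕1⊕0⊕0⊕0⊕1⊕0⊕1⊕0⊕0⊕1 = 0
Parity bits p1,p2,p4,p8,p16 = 00100

00100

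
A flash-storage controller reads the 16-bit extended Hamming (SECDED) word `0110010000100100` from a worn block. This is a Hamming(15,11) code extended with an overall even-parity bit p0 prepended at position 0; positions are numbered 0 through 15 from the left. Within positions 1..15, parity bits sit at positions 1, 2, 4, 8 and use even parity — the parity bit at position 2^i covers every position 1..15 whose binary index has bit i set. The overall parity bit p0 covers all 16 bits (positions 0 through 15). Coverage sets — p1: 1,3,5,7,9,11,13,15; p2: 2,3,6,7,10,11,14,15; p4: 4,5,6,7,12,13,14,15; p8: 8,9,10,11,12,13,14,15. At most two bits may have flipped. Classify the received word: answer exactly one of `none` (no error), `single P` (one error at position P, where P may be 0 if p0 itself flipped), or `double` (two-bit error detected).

s1: b1⊕b3⊕b5⊕b7⊕b9⊕b11⊕b13⊕b15 = 1⊕0⊕1⊕0⊕0⊕0⊕1⊕0 = 1
s2: b2⊕b3⊕b6⊕b7⊕b10⊕b11⊕b14⊕b15 = 1⊕0⊕0⊕0⊕1⊕0⊕0⊕0 = 0
s4: b4⊕b5⊕b6⊕b7⊕b12⊕b13⊕b14⊕b15 = 0⊕1⊕0⊕0⊕0⊕1⊕0⊕0 = 0
s8: b8⊕b9⊕b10⊕b11⊕b12⊕b13⊕b14⊕b15 = 0⊕0⊕1⊕0⊕0⊕1⊕0⊕0 = 0
Syndrome (s8...s1) = 0001 → position 1.
Overall parity (XOR of all 16 bits, including p0): 0⊕1⊕1⊕0⊕0⊕1⊕0⊕0⊕0⊕0⊕1⊕0⊕0⊕1⊕0⊕0 = 1
Overall=1, syndrome position=1 → single-bit error at position 1.

single 1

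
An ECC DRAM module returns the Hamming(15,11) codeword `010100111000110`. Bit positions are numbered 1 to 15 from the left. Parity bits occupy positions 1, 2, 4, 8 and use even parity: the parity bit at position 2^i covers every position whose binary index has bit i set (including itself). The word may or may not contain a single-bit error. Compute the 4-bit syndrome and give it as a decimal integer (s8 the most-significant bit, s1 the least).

s1: b1⊕b3⊕b5⊕b7⊕b9⊕b11⊕b13⊕b15 = 0⊕0⊕0⊕1⊕1⊕0⊕1⊕0 = 1
s2: b2⊕b3⊕b6⊕b7⊕b10⊕b11⊕b14⊕b15 = 1⊕0⊕0⊕1⊕0⊕0⊕1⊕0 = 1
s4: b4⊕b5⊕b6⊕b7⊕b12⊕b13⊕b14⊕b15 = 1⊕0⊕0⊕1⊕0⊕1⊕1⊕0 = 0
s8: b8⊕b9⊕b10⊕b11⊕b12⊕b13⊕b14⊕b15 = 1⊕1⊕0⊕0⊕0⊕1⊕1⊕0 = 0
Syndrome (s8...s1) = 0011 → position 3.

3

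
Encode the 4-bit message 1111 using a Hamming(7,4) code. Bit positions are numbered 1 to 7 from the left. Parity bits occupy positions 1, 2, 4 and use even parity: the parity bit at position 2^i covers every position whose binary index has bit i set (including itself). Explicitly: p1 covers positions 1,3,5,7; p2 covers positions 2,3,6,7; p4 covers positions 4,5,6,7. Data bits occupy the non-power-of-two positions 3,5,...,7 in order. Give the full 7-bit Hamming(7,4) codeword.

Place data bits at non-power-of-two positions: b3=1, b5=1, b6=1, b7=1.
p1 = XOR of data positions {3,5,7} = 1⊕1⊕1 = 1
p2 = XOR of data positions {3,6,7} = 1⊕1⊕1 = 1
p4 = XOR of data positions {5,6,7} = 1⊕1⊕1 = 1
Codeword b1..b7 = 1111111

1111111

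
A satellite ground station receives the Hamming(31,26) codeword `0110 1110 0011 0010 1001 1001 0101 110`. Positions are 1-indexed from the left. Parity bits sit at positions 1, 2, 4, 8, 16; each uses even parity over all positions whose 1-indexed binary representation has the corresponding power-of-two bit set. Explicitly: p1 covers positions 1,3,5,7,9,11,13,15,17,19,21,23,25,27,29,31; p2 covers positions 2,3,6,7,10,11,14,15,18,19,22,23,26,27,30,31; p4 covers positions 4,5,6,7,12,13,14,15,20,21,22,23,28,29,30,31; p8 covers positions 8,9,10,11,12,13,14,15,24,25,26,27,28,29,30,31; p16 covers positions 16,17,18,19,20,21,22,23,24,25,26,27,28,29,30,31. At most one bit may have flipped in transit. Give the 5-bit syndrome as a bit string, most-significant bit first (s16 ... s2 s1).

s1: b1⊕b3⊕b5⊕b7⊕b9⊕b11⊕b13⊕b15⊕b17⊕b19⊕b21⊕b23⊕b25⊕b27⊕b29⊕b31 = 0⊕1⊕1⊕1⊕0⊕1⊕0⊕1⊕1⊕0⊕1⊕0⊕0⊕0⊕1⊕0 = 0
s2: b2⊕b3⊕b6⊕b7⊕b10⊕b11⊕b14⊕b15⊕b18⊕b19⊕b22⊕b23⊕b26⊕b27⊕b30⊕b31 = 1⊕1⊕1⊕1⊕0⊕1⊕0⊕1⊕0⊕0⊕0⊕0⊕1⊕0⊕1⊕0 = 0
s4: b4⊕b5⊕b6⊕b7⊕b12⊕b13⊕b14⊕b15⊕b20⊕b21⊕b22⊕b23⊕b28⊕b29⊕b30⊕b31 = 0⊕1⊕1⊕1⊕1⊕0⊕0⊕1⊕1⊕1⊕0⊕0⊕1⊕1⊕1⊕0 = 0
s8: b8⊕b9⊕b10⊕b11⊕b12⊕b13⊕b14⊕b15⊕b24⊕b25⊕b26⊕b27⊕b28⊕b29⊕b30⊕b31 = 0⊕0⊕0⊕1⊕1⊕0⊕0⊕1⊕1⊕0⊕1⊕0⊕1⊕1⊕1⊕0 = 0
s16: b16⊕b17⊕b18⊕b19⊕b20⊕b21⊕b22⊕b23⊕b24⊕b25⊕b26⊕b27⊕b28⊕b29⊕b30⊕b31 = 0⊕1⊕0⊕0⊕1⊕1⊕0⊕0⊕1⊕0⊕1⊕0⊕1⊕1⊕1⊕0 = 0
Syndrome (s16...s1) = 00000 → position 0 (no error).

00000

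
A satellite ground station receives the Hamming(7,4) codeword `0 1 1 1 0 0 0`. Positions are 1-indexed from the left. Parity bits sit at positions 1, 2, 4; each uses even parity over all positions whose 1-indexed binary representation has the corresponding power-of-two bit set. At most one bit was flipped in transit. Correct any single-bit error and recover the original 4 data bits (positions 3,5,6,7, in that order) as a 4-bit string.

s1: b1⊕b3⊕b5⊕b7 = 0⊕1⊕0⊕0 = 1
s2: b2⊕b3⊕b6⊕b7 = 1⊕1⊕0⊕0 = 0
s4: b4⊕b5⊕b6⊕b7 = 1⊕0⊕0⊕0 = 1
Syndrome (s4...s1) = 101 → position 5.
Flip bit 5: corrected codeword = 0111100
Data bits at positions 3,5,6,7: 1100

1100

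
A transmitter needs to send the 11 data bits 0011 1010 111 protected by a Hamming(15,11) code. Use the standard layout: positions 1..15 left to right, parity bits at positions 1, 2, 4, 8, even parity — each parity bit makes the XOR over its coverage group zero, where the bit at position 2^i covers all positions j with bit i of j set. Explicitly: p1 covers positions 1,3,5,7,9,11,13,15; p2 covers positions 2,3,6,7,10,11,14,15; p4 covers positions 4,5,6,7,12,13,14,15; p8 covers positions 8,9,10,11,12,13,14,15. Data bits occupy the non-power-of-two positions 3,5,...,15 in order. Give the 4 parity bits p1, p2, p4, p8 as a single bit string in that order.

Place data bits at non-power-of-two positions: b3=0, b5=0, b6=1, b7=1, b9=1, b10=0, b11=1, b12=0, b13=1, b14=1, b15=1.
p1 = XOR of data positions {3,5,7,9,11,13,15} = 0⊕0⊕1⊕1⊕1⊕1⊕1 = 1
p2 = XOR of data positions {3,6,7,10,11,14,15} = 0⊕1⊕1⊕0⊕1⊕1⊕1 = 1
p4 = XOR of data positions {5,6,7,12,13,14,15} = 0⊕1⊕1⊕0⊕1⊕1⊕1 = 1
p8 = XOR of data positions {9,10,11,12,13,14,15} = 1⊕0⊕1⊕0⊕1⊕1⊕1 = 1
Parity bits p1,p2,p4,p8 = 1111

1111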